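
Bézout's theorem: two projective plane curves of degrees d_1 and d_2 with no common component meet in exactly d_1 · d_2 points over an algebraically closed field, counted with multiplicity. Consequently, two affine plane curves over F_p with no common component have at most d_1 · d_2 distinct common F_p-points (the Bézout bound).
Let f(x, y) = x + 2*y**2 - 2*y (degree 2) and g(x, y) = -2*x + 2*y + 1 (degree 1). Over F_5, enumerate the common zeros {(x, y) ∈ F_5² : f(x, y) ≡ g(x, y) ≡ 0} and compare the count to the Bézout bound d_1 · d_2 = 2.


Common zeros: ∅; count = 0; Bézout bound = 2.

deg(f) = 2, deg(g) = 1, so Bézout bound = 2.
Scan x ∈ F_5. For each x, list the y ∈ F_5 with f(x, y) ≡ 0 and those with g(x, y) ≡ 0 (mod 5); the common zeros in that column are the intersection.
  x = 0: f ≡ 0 at y ∈ {0, 1}; g ≡ 0 at y ∈ {2}; common: ∅.
  x = 1: f ≡ 0 at y ∈ {2, 4}; g ≡ 0 at y ∈ {3}; common: ∅.
  x = 2: f ≡ 0 at y ∈ ∅; g ≡ 0 at y ∈ {4}; common: ∅.
  x = 3: f ≡ 0 at y ∈ {3}; g ≡ 0 at y ∈ {0}; common: ∅.
  x = 4: f ≡ 0 at y ∈ ∅; g ≡ 0 at y ∈ {1}; common: ∅.
Collecting: common zeros = ∅, so the count is 0.
Comparison with the Bézout bound: 0 ≤ 2 = deg(f)·deg(g), as expected for curves with no common component (the affine F_5-count falls short of the bound because intersections may lie at infinity, over extension fields, or carry multiplicity).


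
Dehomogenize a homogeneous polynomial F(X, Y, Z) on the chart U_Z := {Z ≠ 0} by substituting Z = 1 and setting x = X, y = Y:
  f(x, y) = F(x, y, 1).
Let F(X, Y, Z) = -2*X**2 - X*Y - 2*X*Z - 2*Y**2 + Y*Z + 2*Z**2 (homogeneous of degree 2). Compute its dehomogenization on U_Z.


f(x, y) = -2*x**2 - x*y - 2*x - 2*y**2 + y + 2

On U_Z we set Z = 1. Each monomial c·X^i·Y^j·Z^k in F becomes c·x^i·y^j·1^k = c·x^i·y^j.
Substituting Z = 1: F(X, Y, 1) = -2*x**2 - x*y - 2*x - 2*y**2 + y + 2.
Note: deg(f) ≤ deg(F) = 2; strict inequality happens when F is divisible by Z (lost terms).


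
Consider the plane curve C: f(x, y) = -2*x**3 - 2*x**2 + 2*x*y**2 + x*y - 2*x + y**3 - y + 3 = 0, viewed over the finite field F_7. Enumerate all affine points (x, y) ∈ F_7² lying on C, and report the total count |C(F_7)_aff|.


Affine F_7-points: {(0, 4), (1, 1), (1, 3), (3, 5), (4, 2), (4, 5), (4, 6), (6, 5)}; count = 8.

For each of the 49 pairs (x, y) ∈ F_7², evaluate f(x, y) mod 7. Record the zeros.
  x = 0: [0↦3, 1↦3, 2↦2, 3↦6, 4↦0, 5↦4, 6↦3]  zeros at y ∈ {4}
  x = 1: [0↦4, 1↦0, 2↦6, 3↦0, 4↦2, 5↦4, 6↦5]  zeros at y ∈ {1, 3}
  x = 2: [0↦3, 1↦2, 2↦1, 3↦6, 4↦2, 5↦2, 6↦5]  zeros at y ∈ ∅
  x = 3: [0↦2, 1↦4, 2↦3, 3↦5, 4↦2, 5↦0, 6↦5]  zeros at y ∈ {5}
  x = 4: [0↦3, 1↦1, 2↦0, 3↦6, 4↦4, 5↦0, 6↦0]  zeros at y ∈ {2, 5, 6}
  x = 5: [0↦1, 1↦2, 2↦1, 3↦4, 4↦3, 5↦4, 6↦6]  zeros at y ∈ ∅
  x = 6: [0↦5, 1↦2, 2↦1, 3↦1, 4↦1, 5↦0, 6↦4]  zeros at y ∈ {5}
Collecting zeros: affine points = {(0, 4), (1, 1), (1, 3), (3, 5), (4, 2), (4, 5), (4, 6), (6, 5)}.
Total count |C(F_7)_aff| = 8.


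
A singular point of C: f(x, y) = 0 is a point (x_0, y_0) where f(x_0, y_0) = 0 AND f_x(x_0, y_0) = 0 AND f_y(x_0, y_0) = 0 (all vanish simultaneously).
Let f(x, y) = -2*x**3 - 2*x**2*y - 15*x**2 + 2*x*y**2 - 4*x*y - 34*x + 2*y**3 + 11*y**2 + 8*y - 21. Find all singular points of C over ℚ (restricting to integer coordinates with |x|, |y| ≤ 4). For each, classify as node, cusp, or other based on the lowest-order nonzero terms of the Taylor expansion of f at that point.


Singular points: {(-2, -1)}; classification: node.

Compute partial derivatives:
  f_x = -6*x**2 - 4*x*y - 30*x + 2*y**2 - 4*y - 34.
  f_y = -2*x**2 + 4*x*y - 4*x + 6*y**2 + 22*y + 8.
Scan x_0 ∈ {−4, ..., 4}. For each x_0, f_y(x_0, y) is a polynomial in y; find its integer roots y ∈ {−4, ..., 4}, then test f_x and f at those candidates.
  x = -4: f_y(-4, y) = 6*y**2 + 6*y - 8; no integer root y with |y| ≤ 4.
  x = -3: f_y(-3, y) = 6*y**2 + 10*y + 2; no integer root y with |y| ≤ 4.
  x = -2: f_y(-2, y) = 6*y**2 + 14*y + 8; vanishes at y ∈ {-1}. (-2, -1): f_x = 0, f = 0 — SINGULAR.
  x = -1: f_y(-1, y) = 6*y**2 + 18*y + 10; no integer root y with |y| ≤ 4.
  x = 0: f_y(0, y) = 6*y**2 + 22*y + 8; no integer root y with |y| ≤ 4.
  x = 1: f_y(1, y) = 6*y**2 + 26*y + 2; no integer root y with |y| ≤ 4.
  x = 2: f_y(2, y) = 6*y**2 + 30*y - 8; no integer root y with |y| ≤ 4.
  x = 3: f_y(3, y) = 6*y**2 + 34*y - 22; no integer root y with |y| ≤ 4.
  x = 4: f_y(4, y) = 6*y**2 + 38*y - 40; no integer root y with |y| ≤ 4.
Only singular point on the grid: (-2, -1).
Classify: substitute x = -2 + u, y = -1 + v and expand: f = -2*u**3 - 2*u**2*v - u**2 + 2*u*v**2 + 2*v**3 + v**2.
No constant or linear terms (consistent with a singular point). Quadratic part: -u**2 + v**2. Cubic part: -2*u**3 - 2*u**2*v + 2*u*v**2 + 2*v**3.
The quadratic part v**2 - u**2 = (v − u)(v + u) splits into two distinct linear factors, so there are two distinct tangent lines y − -1 = ±(x − -2) — this is a node (ordinary double point).
Classification: node.


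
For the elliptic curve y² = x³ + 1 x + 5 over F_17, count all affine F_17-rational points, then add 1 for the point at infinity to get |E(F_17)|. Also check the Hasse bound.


Affine points = {(2, 7), (2, 10), (3, 1), (3, 16), (5, 4), (5, 13), (7, 7), (7, 10), (8, 7), (8, 10), (11, 2), (11, 15), (14, 3), (14, 14)}; affine count = 14; |E(F_17)| = 15.

Discriminant check: Δ ∝ 4a³ + 27b² = 4·1³ + 27·5² = 4·1 + 27·25 ≡ 16 (mod 17). Nonzero ⇒ E is nonsingular.
For each x ∈ F_17, compute rhs = x³ + 1·x + 5 mod 17, then count y ∈ F_17 with y² ≡ rhs.
  x = 0: rhs = 5, matching y values: none (0 points).
  x = 1: rhs = 7, matching y values: none (0 points).
  x = 2: rhs = 15, matching y values: 7, 10 (2 points).
  x = 3: rhs = 1, matching y values: 1, 16 (2 points).
  x = 4: rhs = 5, matching y values: none (0 points).
  x = 5: rhs = 16, matching y values: 4, 13 (2 points).
  x = 6: rhs = 6, matching y values: none (0 points).
  x = 7: rhs = 15, matching y values: 7, 10 (2 points).
  x = 8: rhs = 15, matching y values: 7, 10 (2 points).
  x = 9: rhs = 12, matching y values: none (0 points).
  x = 10: rhs = 12, matching y values: none (0 points).
  x = 11: rhs = 4, matching y values: 2, 15 (2 points).
  x = 12: rhs = 11, matching y values: none (0 points).
  x = 13: rhs = 5, matching y values: none (0 points).
  x = 14: rhs = 9, matching y values: 3, 14 (2 points).
  x = 15: rhs = 12, matching y values: none (0 points).
  x = 16: rhs = 3, matching y values: none (0 points).
Total affine count: 14.
Full point count |E(F_17)| = 14 + 1 = 15.
Hasse bound: |15 − (17+1)| = |-3| = 3 ≤ 2√17 ≈ 8.2462 ✓.


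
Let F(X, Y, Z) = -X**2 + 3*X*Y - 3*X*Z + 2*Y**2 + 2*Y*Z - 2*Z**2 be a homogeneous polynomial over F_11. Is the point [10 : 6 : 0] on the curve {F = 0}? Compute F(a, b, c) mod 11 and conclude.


F(10,6,0) ≡ 9 (mod 11); P is NOT on the curve.

Evaluate F(10, 6, 0) term-by-term (mod 11).
  -X**2 ↦ -1·100·1·1 = -100
  3*X*Y ↦ 3·10·6·1 = 180
  -3*X*Z ↦ -3·10·1·0 = 0
  2*Y**2 ↦ 2·1·36·1 = 72
  2*Y*Z ↦ 2·1·6·0 = 0
  -2*Z**2 ↦ -2·1·1·0 = 0
Sum: F(10, 6, 0) = (-100) + (180) + (0) + (72) + (0) + (0) = 152.
Reducing mod 11: 152 ≡ 9 (mod 11).
Since F(a, b, c) ≡ 9 ≠ 0 (mod 11), P does NOT lie on the curve.


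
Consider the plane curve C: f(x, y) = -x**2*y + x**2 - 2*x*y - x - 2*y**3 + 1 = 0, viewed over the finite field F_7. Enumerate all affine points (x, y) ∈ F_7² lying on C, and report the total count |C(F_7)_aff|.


Affine F_7-points: {(1, 2), (2, 1), (2, 5), (3, 0), (4, 5), (5, 0)}; count = 6.

For each of the 49 pairs (x, y) ∈ F_7², evaluate f(x, y) mod 7. Record the zeros.
  x = 0: [0↦1, 1↦6, 2↦6, 3↦3, 4↦6, 5↦3, 6↦3]  zeros at y ∈ ∅
  x = 1: [0↦1, 1↦3, 2↦0, 3↦1, 4↦1, 5↦2, 6↦6]  zeros at y ∈ {2}
  x = 2: [0↦3, 1↦0, 2↦6, 3↦2, 4↦4, 5↦0, 6↦6]  zeros at y ∈ {1, 5}
  x = 3: [0↦0, 1↦4, 2↦3, 3↦6, 4↦1, 5↦4, 6↦3]  zeros at y ∈ {0}
  x = 4: [0↦6, 1↦1, 2↦5, 3↦6, 4↦6, 5↦0, 6↦4]  zeros at y ∈ {5}
  x = 5: [0↦0, 1↦5, 2↦5, 3↦2, 4↦5, 5↦2, 6↦2]  zeros at y ∈ {0}
  x = 6: [0↦3, 1↦2, 2↦3, 3↦1, 4↦5, 5↦3, 6↦4]  zeros at y ∈ ∅
Collecting zeros: affine points = {(1, 2), (2, 1), (2, 5), (3, 0), (4, 5), (5, 0)}.
Total count |C(F_7)_aff| = 6.


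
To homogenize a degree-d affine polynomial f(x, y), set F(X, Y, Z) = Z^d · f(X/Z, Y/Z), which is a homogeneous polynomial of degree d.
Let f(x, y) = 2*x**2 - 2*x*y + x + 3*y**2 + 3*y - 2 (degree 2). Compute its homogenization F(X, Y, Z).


F(X, Y, Z) = 2*X**2 - 2*X*Y + X*Z + 3*Y**2 + 3*Y*Z - 2*Z**2

deg(f) = 2.
Substitute x = X/Z, y = Y/Z into f, then multiply by Z^2.
  monomial 2·x^2·y^0 ↦ 2·X^2·Y^0·Z^0.
  monomial -2·x^1·y^1 ↦ -2·X^1·Y^1·Z^0.
  monomial 1·x^1·y^0 ↦ 1·X^1·Y^0·Z^1.
  monomial 3·x^0·y^2 ↦ 3·X^0·Y^2·Z^0.
  monomial 3·x^0·y^1 ↦ 3·X^0·Y^1·Z^1.
  monomial -2·x^0·y^0 ↦ -2·X^0·Y^0·Z^2.
Collecting: F(X, Y, Z) = 2*X**2 - 2*X*Y + X*Z + 3*Y**2 + 3*Y*Z - 2*Z**2.


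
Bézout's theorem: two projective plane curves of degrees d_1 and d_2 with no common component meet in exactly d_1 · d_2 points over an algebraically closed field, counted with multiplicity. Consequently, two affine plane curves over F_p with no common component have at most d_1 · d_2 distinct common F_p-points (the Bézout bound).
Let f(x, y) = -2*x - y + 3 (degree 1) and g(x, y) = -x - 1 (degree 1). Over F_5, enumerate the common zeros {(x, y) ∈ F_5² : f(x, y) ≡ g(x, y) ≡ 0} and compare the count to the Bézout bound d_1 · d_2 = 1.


Common zeros: {(4, 0)}; count = 1; Bézout bound = 1.

deg(f) = 1, deg(g) = 1, so Bézout bound = 1.
Scan x ∈ F_5. For each x, list the y ∈ F_5 with f(x, y) ≡ 0 and those with g(x, y) ≡ 0 (mod 5); the common zeros in that column are the intersection.
  x = 0: f ≡ 0 at y ∈ {3}; g ≡ 0 at y ∈ ∅; common: ∅.
  x = 1: f ≡ 0 at y ∈ {1}; g ≡ 0 at y ∈ ∅; common: ∅.
  x = 2: f ≡ 0 at y ∈ {4}; g ≡ 0 at y ∈ ∅; common: ∅.
  x = 3: f ≡ 0 at y ∈ {2}; g ≡ 0 at y ∈ ∅; common: ∅.
  x = 4: f ≡ 0 at y ∈ {0}; g ≡ 0 at y ∈ {0, 1, 2, 3, 4}; common: {0}.
Collecting: common zeros = {(4, 0)}, so the count is 1.
Comparison with the Bézout bound: 1 ≤ 1 = deg(f)·deg(g), as expected for curves with no common component (the bound is attained).


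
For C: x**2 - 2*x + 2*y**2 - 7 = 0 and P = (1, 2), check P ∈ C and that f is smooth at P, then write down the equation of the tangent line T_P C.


Tangent line at P: 8*y - 16 = 0.

Step 1: f(1, 2) = 0, so P lies on C.
Step 2: partial derivatives
  f_x(x, y) = 2*x - 2, f_y(x, y) = 4*y.
  f_x(P) = 0, f_y(P) = 8 (gradient nonzero, so P is smooth).
Step 3: tangent line at P: 0·(x − 1) + 8·(y − 2) = 0.
Expanding: 8*y - 16 = 0.


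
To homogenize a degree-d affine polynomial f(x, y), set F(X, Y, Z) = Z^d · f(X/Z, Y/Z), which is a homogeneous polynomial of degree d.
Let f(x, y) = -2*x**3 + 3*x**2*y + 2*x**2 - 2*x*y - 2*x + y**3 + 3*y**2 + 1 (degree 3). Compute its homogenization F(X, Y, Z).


F(X, Y, Z) = -2*X**3 + 3*X**2*Y + 2*X**2*Z - 2*X*Y*Z - 2*X*Z**2 + Y**3 + 3*Y**2*Z + Z**3

deg(f) = 3.
Substitute x = X/Z, y = Y/Z into f, then multiply by Z^3.
  monomial -2·x^3·y^0 ↦ -2·X^3·Y^0·Z^0.
  monomial 3·x^2·y^1 ↦ 3·X^2·Y^1·Z^0.
  monomial 2·x^2·y^0 ↦ 2·X^2·Y^0·Z^1.
  monomial -2·x^1·y^1 ↦ -2·X^1·Y^1·Z^1.
  monomial -2·x^1·y^0 ↦ -2·X^1·Y^0·Z^2.
  monomial 1·x^0·y^3 ↦ 1·X^0·Y^3·Z^0.
  monomial 3·x^0·y^2 ↦ 3·X^0·Y^2·Z^1.
  monomial 1·x^0·y^0 ↦ 1·X^0·Y^0·Z^3.
Collecting: F(X, Y, Z) = -2*X**3 + 3*X**2*Y + 2*X**2*Z - 2*X*Y*Z - 2*X*Z**2 + Y**3 + 3*Y**2*Z + Z**3.


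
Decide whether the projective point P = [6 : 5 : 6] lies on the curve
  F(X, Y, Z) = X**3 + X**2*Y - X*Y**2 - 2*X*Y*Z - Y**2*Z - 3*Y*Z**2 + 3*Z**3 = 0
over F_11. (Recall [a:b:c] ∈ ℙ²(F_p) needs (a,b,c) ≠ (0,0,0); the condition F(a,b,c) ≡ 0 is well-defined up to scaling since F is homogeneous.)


F(6,5,6) ≡ 9 (mod 11); P is NOT on the curve.

Evaluate F(6, 5, 6) term-by-term (mod 11).
  X**3 ↦ 1·216·1·1 = 216
  X**2*Y ↦ 1·36·5·1 = 180
  -X*Y**2 ↦ -1·6·25·1 = -150
  -2*X*Y*Z ↦ -2·6·5·6 = -360
  -Y**2*Z ↦ -1·1·25·6 = -150
  -3*Y*Z**2 ↦ -3·1·5·36 = -540
  3*Z**3 ↦ 3·1·1·216 = 648
Sum: F(6, 5, 6) = (216) + (180) + (-150) + (-360) + (-150) + (-540) + (648) = -156.
Reducing mod 11: -156 ≡ 9 (mod 11).
Since F(a, b, c) ≡ 9 ≠ 0 (mod 11), P does NOT lie on the curve.


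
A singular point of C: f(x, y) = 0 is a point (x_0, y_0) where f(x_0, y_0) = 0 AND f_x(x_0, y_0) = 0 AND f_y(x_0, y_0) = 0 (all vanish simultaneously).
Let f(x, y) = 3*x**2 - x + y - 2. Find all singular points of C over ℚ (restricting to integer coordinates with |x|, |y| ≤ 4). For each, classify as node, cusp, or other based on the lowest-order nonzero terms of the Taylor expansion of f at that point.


No singular points in the scanned grid; C is smooth there.

Compute partial derivatives:
  f_x = 6*x - 1.
  f_y = 1.
f_y = 1 is a nonzero constant, so f_y never vanishes: no point (x, y) can satisfy f = f_x = f_y = 0. In particular no (x, y) ∈ {−4, ..., 4}² is singular; the curve is smooth.


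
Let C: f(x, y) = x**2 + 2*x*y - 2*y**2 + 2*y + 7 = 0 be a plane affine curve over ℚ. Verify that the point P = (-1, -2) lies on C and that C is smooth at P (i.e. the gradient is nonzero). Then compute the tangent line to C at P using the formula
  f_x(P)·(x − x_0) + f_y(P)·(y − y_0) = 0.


Tangent line at P: -6*x + 8*y + 10 = 0.

Step 1: f(-1, -2) = 0, so P lies on C.
Step 2: partial derivatives
  f_x(x, y) = 2*x + 2*y, f_y(x, y) = 2*x - 4*y + 2.
  f_x(P) = -6, f_y(P) = 8 (gradient nonzero, so P is smooth).
Step 3: tangent line at P: -6·(x − -1) + 8·(y − -2) = 0.
Expanding: -6*x + 8*y + 10 = 0.


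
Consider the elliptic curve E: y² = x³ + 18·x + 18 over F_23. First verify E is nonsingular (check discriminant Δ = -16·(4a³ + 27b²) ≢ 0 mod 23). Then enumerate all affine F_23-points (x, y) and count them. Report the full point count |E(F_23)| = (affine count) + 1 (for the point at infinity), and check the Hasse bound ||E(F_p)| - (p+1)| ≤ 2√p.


Affine points = {(0, 8), (0, 15), (2, 4), (2, 19), (4, 4), (4, 19), (5, 7), (5, 16), (7, 2), (7, 21), (9, 9), (9, 14), (10, 5), (10, 18), (11, 11), (11, 12), (14, 1), (14, 22), (15, 11), (15, 12), (16, 3), (16, 20), (17, 4), (17, 19), (20, 11), (20, 12)}; affine count = 26; |E(F_23)| = 27.

Discriminant check: Δ ∝ 4a³ + 27b² = 4·18³ + 27·18² = 4·5832 + 27·324 ≡ 14 (mod 23). Nonzero ⇒ E is nonsingular.
For each x ∈ F_23, compute rhs = x³ + 18·x + 18 mod 23, then count y ∈ F_23 with y² ≡ rhs.
  x = 0: rhs = 18, matching y values: 8, 15 (2 points).
  x = 1: rhs = 14, matching y values: none (0 points).
  x = 2: rhs = 16, matching y values: 4, 19 (2 points).
  x = 3: rhs = 7, matching y values: none (0 points).
  x = 4: rhs = 16, matching y values: 4, 19 (2 points).
  x = 5: rhs = 3, matching y values: 7, 16 (2 points).
  x = 6: rhs = 20, matching y values: none (0 points).
  x = 7: rhs = 4, matching y values: 2, 21 (2 points).
  x = 8: rhs = 7, matching y values: none (0 points).
  x = 9: rhs = 12, matching y values: 9, 14 (2 points).
  x = 10: rhs = 2, matching y values: 5, 18 (2 points).
  x = 11: rhs = 6, matching y values: 11, 12 (2 points).
  x = 12: rhs = 7, matching y values: none (0 points).
  x = 13: rhs = 11, matching y values: none (0 points).
  x = 14: rhs = 1, matching y values: 1, 22 (2 points).
  x = 15: rhs = 6, matching y values: 11, 12 (2 points).
  x = 16: rhs = 9, matching y values: 3, 20 (2 points).
  x = 17: rhs = 16, matching y values: 4, 19 (2 points).
  x = 18: rhs = 10, matching y values: none (0 points).
  x = 19: rhs = 20, matching y values: none (0 points).
  x = 20: rhs = 6, matching y values: 11, 12 (2 points).
  x = 21: rhs = 20, matching y values: none (0 points).
  x = 22: rhs = 22, matching y values: none (0 points).
Total affine count: 26.
Full point count |E(F_23)| = 26 + 1 = 27.
Hasse bound: |27 − (23+1)| = |3| = 3 ≤ 2√23 ≈ 9.5917 ✓.


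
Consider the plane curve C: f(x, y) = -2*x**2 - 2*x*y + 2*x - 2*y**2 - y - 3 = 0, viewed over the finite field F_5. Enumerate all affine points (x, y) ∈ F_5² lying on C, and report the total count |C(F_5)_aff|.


Affine F_5-points: {(1, 3), (2, 2), (2, 3), (3, 0), (3, 4), (4, 4)}; count = 6.

For each of the 25 pairs (x, y) ∈ F_5², evaluate f(x, y) mod 5. Record the zeros.
  x = 0: [0↦2, 1↦4, 2↦2, 3↦1, 4↦1]  zeros at y ∈ ∅
  x = 1: [0↦2, 1↦2, 2↦3, 3↦0, 4↦3]  zeros at y ∈ {3}
  x = 2: [0↦3, 1↦1, 2↦0, 3↦0, 4↦1]  zeros at y ∈ {2, 3}
  x = 3: [0↦0, 1↦1, 2↦3, 3↦1, 4↦0]  zeros at y ∈ {0, 4}
  x = 4: [0↦3, 1↦2, 2↦2, 3↦3, 4↦0]  zeros at y ∈ {4}
Collecting zeros: affine points = {(1, 3), (2, 2), (2, 3), (3, 0), (3, 4), (4, 4)}.
Total count |C(F_5)_aff| = 6.


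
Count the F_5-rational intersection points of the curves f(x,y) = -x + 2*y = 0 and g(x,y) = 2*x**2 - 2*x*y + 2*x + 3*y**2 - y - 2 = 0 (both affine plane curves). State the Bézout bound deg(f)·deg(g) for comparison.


Common zeros: {(1, 3)}; count = 1; Bézout bound = 2.

deg(f) = 1, deg(g) = 2, so Bézout bound = 2.
Scan x ∈ F_5. For each x, list the y ∈ F_5 with f(x, y) ≡ 0 and those with g(x, y) ≡ 0 (mod 5); the common zeros in that column are the intersection.
  x = 0: f ≡ 0 at y ∈ {0}; g ≡ 0 at y ∈ {1}; common: ∅.
  x = 1: f ≡ 0 at y ∈ {3}; g ≡ 0 at y ∈ {3}; common: {3}.
  x = 2: f ≡ 0 at y ∈ {1}; g ≡ 0 at y ∈ {0}; common: ∅.
  x = 3: f ≡ 0 at y ∈ {4}; g ≡ 0 at y ∈ {2}; common: ∅.
  x = 4: f ≡ 0 at y ∈ {2}; g ≡ 0 at y ∈ {4}; common: ∅.
Collecting: common zeros = {(1, 3)}, so the count is 1.
Comparison with the Bézout bound: 1 ≤ 2 = deg(f)·deg(g), as expected for curves with no common component (the affine F_5-count falls short of the bound because intersections may lie at infinity, over extension fields, or carry multiplicity).


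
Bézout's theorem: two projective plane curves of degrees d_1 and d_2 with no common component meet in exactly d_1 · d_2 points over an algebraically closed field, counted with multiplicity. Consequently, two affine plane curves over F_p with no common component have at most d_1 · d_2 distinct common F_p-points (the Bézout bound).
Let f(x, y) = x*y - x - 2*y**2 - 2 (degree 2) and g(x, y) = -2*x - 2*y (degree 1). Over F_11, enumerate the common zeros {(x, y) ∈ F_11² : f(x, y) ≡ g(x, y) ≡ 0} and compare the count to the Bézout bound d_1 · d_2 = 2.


Common zeros: ∅; count = 0; Bézout bound = 2.

deg(f) = 2, deg(g) = 1, so Bézout bound = 2.
Scan x ∈ F_11. For each x, list the y ∈ F_11 with f(x, y) ≡ 0 and those with g(x, y) ≡ 0 (mod 11); the common zeros in that column are the intersection.
  x = 0: f ≡ 0 at y ∈ ∅; g ≡ 0 at y ∈ {0}; common: ∅.
  x = 1: f ≡ 0 at y ∈ ∅; g ≡ 0 at y ∈ {10}; common: ∅.
  x = 2: f ≡ 0 at y ∈ {5, 7}; g ≡ 0 at y ∈ {9}; common: ∅.
  x = 3: f ≡ 0 at y ∈ ∅; g ≡ 0 at y ∈ {8}; common: ∅.
  x = 4: f ≡ 0 at y ∈ {4, 9}; g ≡ 0 at y ∈ {7}; common: ∅.
  x = 5: f ≡ 0 at y ∈ ∅; g ≡ 0 at y ∈ {6}; common: ∅.
  x = 6: f ≡ 0 at y ∈ {6, 8}; g ≡ 0 at y ∈ {5}; common: ∅.
  x = 7: f ≡ 0 at y ∈ ∅; g ≡ 0 at y ∈ {4}; common: ∅.
  x = 8: f ≡ 0 at y ∈ ∅; g ≡ 0 at y ∈ {3}; common: ∅.
  x = 9: f ≡ 0 at y ∈ {0, 10}; g ≡ 0 at y ∈ {2}; common: ∅.
  x = 10: f ≡ 0 at y ∈ {2, 3}; g ≡ 0 at y ∈ {1}; common: ∅.
Collecting: common zeros = ∅, so the count is 0.
Comparison with the Bézout bound: 0 ≤ 2 = deg(f)·deg(g), as expected for curves with no common component (the affine F_11-count falls short of the bound because intersections may lie at infinity, over extension fields, or carry multiplicity).


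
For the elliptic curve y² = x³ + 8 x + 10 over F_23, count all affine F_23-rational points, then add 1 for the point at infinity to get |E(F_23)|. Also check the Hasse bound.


Affine points = {(7, 8), (7, 15), (9, 11), (9, 12), (10, 3), (10, 20), (11, 7), (11, 16), (15, 3), (15, 20), (16, 5), (16, 18), (18, 11), (18, 12), (19, 11), (19, 12), (21, 3), (21, 20), (22, 1), (22, 22)}; affine count = 20; |E(F_23)| = 21.

Discriminant check: Δ ∝ 4a³ + 27b² = 4·8³ + 27·10² = 4·512 + 27·100 ≡ 10 (mod 23). Nonzero ⇒ E is nonsingular.
For each x ∈ F_23, compute rhs = x³ + 8·x + 10 mod 23, then count y ∈ F_23 with y² ≡ rhs.
  x = 0: rhs = 10, matching y values: none (0 points).
  x = 1: rhs = 19, matching y values: none (0 points).
  x = 2: rhs = 11, matching y values: none (0 points).
  x = 3: rhs = 15, matching y values: none (0 points).
  x = 4: rhs = 14, matching y values: none (0 points).
  x = 5: rhs = 14, matching y values: none (0 points).
  x = 6: rhs = 21, matching y values: none (0 points).
  x = 7: rhs = 18, matching y values: 8, 15 (2 points).
  x = 8: rhs = 11, matching y values: none (0 points).
  x = 9: rhs = 6, matching y values: 11, 12 (2 points).
  x = 10: rhs = 9, matching y values: 3, 20 (2 points).
  x = 11: rhs = 3, matching y values: 7, 16 (2 points).
  x = 12: rhs = 17, matching y values: none (0 points).
  x = 13: rhs = 11, matching y values: none (0 points).
  x = 14: rhs = 14, matching y values: none (0 points).
  x = 15: rhs = 9, matching y values: 3, 20 (2 points).
  x = 16: rhs = 2, matching y values: 5, 18 (2 points).
  x = 17: rhs = 22, matching y values: none (0 points).
  x = 18: rhs = 6, matching y values: 11, 12 (2 points).
  x = 19: rhs = 6, matching y values: 11, 12 (2 points).
  x = 20: rhs = 5, matching y values: none (0 points).
  x = 21: rhs = 9, matching y values: 3, 20 (2 points).
  x = 22: rhs = 1, matching y values: 1, 22 (2 points).
Total affine count: 20.
Full point count |E(F_23)| = 20 + 1 = 21.
Hasse bound: |21 − (23+1)| = |-3| = 3 ≤ 2√23 ≈ 9.5917 ✓.


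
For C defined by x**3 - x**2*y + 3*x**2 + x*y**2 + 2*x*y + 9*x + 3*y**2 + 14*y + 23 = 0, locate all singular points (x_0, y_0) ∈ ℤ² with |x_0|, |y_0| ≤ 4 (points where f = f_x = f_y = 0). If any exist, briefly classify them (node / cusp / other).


Singular points: {(-2, -3)}; classification: cusp.

Compute partial derivatives:
  f_x = 3*x**2 - 2*x*y + 6*x + y**2 + 2*y + 9.
  f_y = -x**2 + 2*x*y + 2*x + 6*y + 14.
Scan x_0 ∈ {−4, ..., 4}. For each x_0, f_y(x_0, y) is a polynomial in y; find its integer roots y ∈ {−4, ..., 4}, then test f_x and f at those candidates.
  x = -4: f_y(-4, y) = -2*y - 10; no integer root y with |y| ≤ 4.
  x = -3: f_y(-3, y) = -1; no integer root y with |y| ≤ 4.
  x = -2: f_y(-2, y) = 2*y + 6; vanishes at y ∈ {-3}. (-2, -3): f_x = 0, f = 0 — SINGULAR.
  x = -1: f_y(-1, y) = 4*y + 11; no integer root y with |y| ≤ 4.
  x = 0: f_y(0, y) = 6*y + 14; no integer root y with |y| ≤ 4.
  x = 1: f_y(1, y) = 8*y + 15; no integer root y with |y| ≤ 4.
  x = 2: f_y(2, y) = 10*y + 14; no integer root y with |y| ≤ 4.
  x = 3: f_y(3, y) = 12*y + 11; no integer root y with |y| ≤ 4.
  x = 4: f_y(4, y) = 14*y + 6; no integer root y with |y| ≤ 4.
Only singular point on the grid: (-2, -3).
Classify: substitute x = -2 + u, y = -3 + v and expand: f = u**3 - u**2*v + u*v**2 + v**2.
No constant or linear terms (consistent with a singular point). Quadratic part: v**2. Cubic part: u**3 - u**2*v + u*v**2.
The quadratic part v**2 is a perfect square, so there is a single (double) tangent line v = 0, i.e. y = -3. Restricting the cubic part to that line (v = 0) leaves u**3 ≠ 0, so f is not divisible by v and the branch is v² ≈ -u**3 to lowest order — this is a cusp.
Classification: cusp.


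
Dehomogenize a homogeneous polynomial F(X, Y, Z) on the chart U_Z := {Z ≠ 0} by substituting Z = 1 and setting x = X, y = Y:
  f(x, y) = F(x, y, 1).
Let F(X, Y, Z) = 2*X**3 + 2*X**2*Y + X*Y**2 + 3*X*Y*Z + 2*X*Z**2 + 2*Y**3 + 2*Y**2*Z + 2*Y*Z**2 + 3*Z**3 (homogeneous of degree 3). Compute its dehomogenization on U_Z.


f(x, y) = 2*x**3 + 2*x**2*y + x*y**2 + 3*x*y + 2*x + 2*y**3 + 2*y**2 + 2*y + 3

On U_Z we set Z = 1. Each monomial c·X^i·Y^j·Z^k in F becomes c·x^i·y^j·1^k = c·x^i·y^j.
Substituting Z = 1: F(X, Y, 1) = 2*x**3 + 2*x**2*y + x*y**2 + 3*x*y + 2*x + 2*y**3 + 2*y**2 + 2*y + 3.
Note: deg(f) ≤ deg(F) = 3; strict inequality happens when F is divisible by Z (lost terms).


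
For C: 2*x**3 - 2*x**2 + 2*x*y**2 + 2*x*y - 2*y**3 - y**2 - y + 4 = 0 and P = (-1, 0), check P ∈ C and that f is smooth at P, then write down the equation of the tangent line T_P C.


Tangent line at P: 10*x - 3*y + 10 = 0.

Step 1: f(-1, 0) = 0, so P lies on C.
Step 2: partial derivatives
  f_x(x, y) = 6*x**2 - 4*x + 2*y**2 + 2*y, f_y(x, y) = 4*x*y + 2*x - 6*y**2 - 2*y - 1.
  f_x(P) = 10, f_y(P) = -3 (gradient nonzero, so P is smooth).
Step 3: tangent line at P: 10·(x − -1) + -3·(y − 0) = 0.
Expanding: 10*x - 3*y + 10 = 0.


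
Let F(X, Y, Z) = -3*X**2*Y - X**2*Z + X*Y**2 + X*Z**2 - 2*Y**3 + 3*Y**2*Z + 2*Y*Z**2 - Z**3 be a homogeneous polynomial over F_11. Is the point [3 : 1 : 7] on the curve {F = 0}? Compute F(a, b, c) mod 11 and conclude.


F(3,1,7) ≡ 10 (mod 11); P is NOT on the curve.

Evaluate F(3, 1, 7) term-by-term (mod 11).
  -3*X**2*Y ↦ -3·9·1·1 = -27
  -X**2*Z ↦ -1·9·1·7 = -63
  X*Y**2 ↦ 1·3·1·1 = 3
  X*Z**2 ↦ 1·3·1·49 = 147
  -2*Y**3 ↦ -2·1·1·1 = -2
  3*Y**2*Z ↦ 3·1·1·7 = 21
  2*Y*Z**2 ↦ 2·1·1·49 = 98
  -Z**3 ↦ -1·1·1·343 = -343
Sum: F(3, 1, 7) = (-27) + (-63) + (3) + (147) + (-2) + (21) + (98) + (-343) = -166.
Reducing mod 11: -166 ≡ 10 (mod 11).
Since F(a, b, c) ≡ 10 ≠ 0 (mod 11), P does NOT lie on the curve.


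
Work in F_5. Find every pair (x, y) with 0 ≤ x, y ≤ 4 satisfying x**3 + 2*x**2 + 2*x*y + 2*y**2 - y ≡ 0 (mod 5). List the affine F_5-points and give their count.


Affine F_5-points: {(0, 0), (0, 3), (2, 2), (2, 4), (3, 0), (4, 1), (4, 3)}; count = 7.

For each of the 25 pairs (x, y) ∈ F_5², evaluate f(x, y) mod 5. Record the zeros.
  x = 0: [0↦0, 1↦1, 2↦1, 3↦0, 4↦3]  zeros at y ∈ {0, 3}
  x = 1: [0↦3, 1↦1, 2↦3, 3↦4, 4↦4]  zeros at y ∈ ∅
  x = 2: [0↦1, 1↦1, 2↦0, 3↦3, 4↦0]  zeros at y ∈ {2, 4}
  x = 3: [0↦0, 1↦2, 2↦3, 3↦3, 4↦2]  zeros at y ∈ {0}
  x = 4: [0↦1, 1↦0, 2↦3, 3↦0, 4↦1]  zeros at y ∈ {1, 3}
Collecting zeros: affine points = {(0, 0), (0, 3), (2, 2), (2, 4), (3, 0), (4, 1), (4, 3)}.
Total count |C(F_5)_aff| = 7.


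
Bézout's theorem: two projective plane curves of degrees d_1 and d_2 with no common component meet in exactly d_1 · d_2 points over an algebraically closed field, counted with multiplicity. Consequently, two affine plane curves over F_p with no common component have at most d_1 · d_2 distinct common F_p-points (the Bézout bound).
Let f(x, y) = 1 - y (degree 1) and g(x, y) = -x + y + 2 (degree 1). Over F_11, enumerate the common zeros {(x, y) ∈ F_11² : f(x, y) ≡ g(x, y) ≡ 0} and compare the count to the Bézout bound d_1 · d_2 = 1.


Common zeros: {(3, 1)}; count = 1; Bézout bound = 1.

deg(f) = 1, deg(g) = 1, so Bézout bound = 1.
Scan x ∈ F_11. For each x, list the y ∈ F_11 with f(x, y) ≡ 0 and those with g(x, y) ≡ 0 (mod 11); the common zeros in that column are the intersection.
  x = 0: f ≡ 0 at y ∈ {1}; g ≡ 0 at y ∈ {9}; common: ∅.
  x = 1: f ≡ 0 at y ∈ {1}; g ≡ 0 at y ∈ {10}; common: ∅.
  x = 2: f ≡ 0 at y ∈ {1}; g ≡ 0 at y ∈ {0}; common: ∅.
  x = 3: f ≡ 0 at y ∈ {1}; g ≡ 0 at y ∈ {1}; common: {1}.
  x = 4: f ≡ 0 at y ∈ {1}; g ≡ 0 at y ∈ {2}; common: ∅.
  x = 5: f ≡ 0 at y ∈ {1}; g ≡ 0 at y ∈ {3}; common: ∅.
  x = 6: f ≡ 0 at y ∈ {1}; g ≡ 0 at y ∈ {4}; common: ∅.
  x = 7: f ≡ 0 at y ∈ {1}; g ≡ 0 at y ∈ {5}; common: ∅.
  x = 8: f ≡ 0 at y ∈ {1}; g ≡ 0 at y ∈ {6}; common: ∅.
  x = 9: f ≡ 0 at y ∈ {1}; g ≡ 0 at y ∈ {7}; common: ∅.
  x = 10: f ≡ 0 at y ∈ {1}; g ≡ 0 at y ∈ {8}; common: ∅.
Collecting: common zeros = {(3, 1)}, so the count is 1.
Comparison with the Bézout bound: 1 ≤ 1 = deg(f)·deg(g), as expected for curves with no common component (the bound is attained).


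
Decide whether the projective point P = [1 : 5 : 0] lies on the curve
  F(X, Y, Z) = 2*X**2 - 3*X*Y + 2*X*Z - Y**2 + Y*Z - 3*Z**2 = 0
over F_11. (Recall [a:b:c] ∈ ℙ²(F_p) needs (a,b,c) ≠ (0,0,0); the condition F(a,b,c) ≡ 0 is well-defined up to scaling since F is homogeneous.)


F(1,5,0) ≡ 6 (mod 11); P is NOT on the curve.

Evaluate F(1, 5, 0) term-by-term (mod 11).
  2*X**2 ↦ 2·1·1·1 = 2
  -3*X*Y ↦ -3·1·5·1 = -15
  2*X*Z ↦ 2·1·1·0 = 0
  -Y**2 ↦ -1·1·25·1 = -25
  Y*Z ↦ 1·1·5·0 = 0
  -3*Z**2 ↦ -3·1·1·0 = 0
Sum: F(1, 5, 0) = (2) + (-15) + (0) + (-25) + (0) + (0) = -38.
Reducing mod 11: -38 ≡ 6 (mod 11).
Since F(a, b, c) ≡ 6 ≠ 0 (mod 11), P does NOT lie on the curve.


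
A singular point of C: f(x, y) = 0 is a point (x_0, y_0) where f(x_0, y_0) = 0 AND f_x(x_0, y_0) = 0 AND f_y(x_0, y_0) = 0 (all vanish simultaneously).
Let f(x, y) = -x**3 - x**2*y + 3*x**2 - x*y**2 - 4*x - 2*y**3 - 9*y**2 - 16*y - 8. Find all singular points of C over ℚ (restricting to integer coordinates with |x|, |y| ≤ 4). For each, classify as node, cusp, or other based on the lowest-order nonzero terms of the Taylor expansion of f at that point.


Singular points: {(2, -2)}; classification: node.

Compute partial derivatives:
  f_x = -3*x**2 - 2*x*y + 6*x - y**2 - 4.
  f_y = -x**2 - 2*x*y - 6*y**2 - 18*y - 16.
Scan x_0 ∈ {−4, ..., 4}. For each x_0, f_y(x_0, y) is a polynomial in y; find its integer roots y ∈ {−4, ..., 4}, then test f_x and f at those candidates.
  x = -4: f_y(-4, y) = -6*y**2 - 10*y - 32; no integer root y with |y| ≤ 4.
  x = -3: f_y(-3, y) = -6*y**2 - 12*y - 25; no integer root y with |y| ≤ 4.
  x = -2: f_y(-2, y) = -6*y**2 - 14*y - 20; no integer root y with |y| ≤ 4.
  x = -1: f_y(-1, y) = -6*y**2 - 16*y - 17; no integer root y with |y| ≤ 4.
  x = 0: f_y(0, y) = -6*y**2 - 18*y - 16; no integer root y with |y| ≤ 4.
  x = 1: f_y(1, y) = -6*y**2 - 20*y - 17; no integer root y with |y| ≤ 4.
  x = 2: f_y(2, y) = -6*y**2 - 22*y - 20; vanishes at y ∈ {-2}. (2, -2): f_x = 0, f = 0 — SINGULAR.
  x = 3: f_y(3, y) = -6*y**2 - 24*y - 25; no integer root y with |y| ≤ 4.
  x = 4: f_y(4, y) = -6*y**2 - 26*y - 32; no integer root y with |y| ≤ 4.
Only singular point on the grid: (2, -2).
Classify: substitute x = 2 + u, y = -2 + v and expand: f = -u**3 - u**2*v - u**2 - u*v**2 - 2*v**3 + v**2.
No constant or linear terms (consistent with a singular point). Quadratic part: -u**2 + v**2. Cubic part: -u**3 - u**2*v - u*v**2 - 2*v**3.
The quadratic part v**2 - u**2 = (v − u)(v + u) splits into two distinct linear factors, so there are two distinct tangent lines y − -2 = ±(x − 2) — this is a node (ordinary double point).
Classification: node.


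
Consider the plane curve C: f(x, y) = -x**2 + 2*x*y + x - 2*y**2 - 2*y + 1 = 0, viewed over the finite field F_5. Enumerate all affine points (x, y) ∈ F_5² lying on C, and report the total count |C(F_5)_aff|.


Affine F_5-points: {(2, 2), (2, 4), (3, 0), (3, 2)}; count = 4.

For each of the 25 pairs (x, y) ∈ F_5², evaluate f(x, y) mod 5. Record the zeros.
  x = 0: [0↦1, 1↦2, 2↦4, 3↦2, 4↦1]  zeros at y ∈ ∅
  x = 1: [0↦1, 1↦4, 2↦3, 3↦3, 4↦4]  zeros at y ∈ ∅
  x = 2: [0↦4, 1↦4, 2↦0, 3↦2, 4↦0]  zeros at y ∈ {2, 4}
  x = 3: [0↦0, 1↦2, 2↦0, 3↦4, 4↦4]  zeros at y ∈ {0, 2}
  x = 4: [0↦4, 1↦3, 2↦3, 3↦4, 4↦1]  zeros at y ∈ ∅
Collecting zeros: affine points = {(2, 2), (2, 4), (3, 0), (3, 2)}.
Total count |C(F_5)_aff| = 4.


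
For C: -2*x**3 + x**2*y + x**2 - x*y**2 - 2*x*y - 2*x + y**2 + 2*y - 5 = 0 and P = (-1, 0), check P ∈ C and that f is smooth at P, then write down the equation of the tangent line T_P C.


Tangent line at P: -10*x + 5*y - 10 = 0.

Step 1: f(-1, 0) = 0, so P lies on C.
Step 2: partial derivatives
  f_x(x, y) = -6*x**2 + 2*x*y + 2*x - y**2 - 2*y - 2, f_y(x, y) = x**2 - 2*x*y - 2*x + 2*y + 2.
  f_x(P) = -10, f_y(P) = 5 (gradient nonzero, so P is smooth).
Step 3: tangent line at P: -10·(x − -1) + 5·(y − 0) = 0.
Expanding: -10*x + 5*y - 10 = 0.


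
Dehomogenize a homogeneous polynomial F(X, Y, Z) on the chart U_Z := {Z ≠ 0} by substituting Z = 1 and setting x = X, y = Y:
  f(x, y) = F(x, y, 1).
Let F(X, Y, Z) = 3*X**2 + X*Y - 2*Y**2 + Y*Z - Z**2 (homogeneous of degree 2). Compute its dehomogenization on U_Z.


f(x, y) = 3*x**2 + x*y - 2*y**2 + y - 1

On U_Z we set Z = 1. Each monomial c·X^i·Y^j·Z^k in F becomes c·x^i·y^j·1^k = c·x^i·y^j.
Substituting Z = 1: F(X, Y, 1) = 3*x**2 + x*y - 2*y**2 + y - 1.
Note: deg(f) ≤ deg(F) = 2; strict inequality happens when F is divisible by Z (lost terms).


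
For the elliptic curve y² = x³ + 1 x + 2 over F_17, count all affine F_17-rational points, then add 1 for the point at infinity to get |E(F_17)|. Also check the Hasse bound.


Affine points = {(0, 6), (0, 11), (1, 2), (1, 15), (3, 7), (3, 10), (4, 6), (4, 11), (5, 8), (5, 9), (9, 3), (9, 14), (10, 3), (10, 14), (11, 1), (11, 16), (12, 5), (12, 12), (13, 6), (13, 11), (15, 3), (15, 14), (16, 0)}; affine count = 23; |E(F_17)| = 24.

Discriminant check: Δ ∝ 4a³ + 27b² = 4·1³ + 27·2² = 4·1 + 27·4 ≡ 10 (mod 17). Nonzero ⇒ E is nonsingular.
For each x ∈ F_17, compute rhs = x³ + 1·x + 2 mod 17, then count y ∈ F_17 with y² ≡ rhs.
  x = 0: rhs = 2, matching y values: 6, 11 (2 points).
  x = 1: rhs = 4, matching y values: 2, 15 (2 points).
  x = 2: rhs = 12, matching y values: none (0 points).
  x = 3: rhs = 15, matching y values: 7, 10 (2 points).
  x = 4: rhs = 2, matching y values: 6, 11 (2 points).
  x = 5: rhs = 13, matching y values: 8, 9 (2 points).
  x = 6: rhs = 3, matching y values: none (0 points).
  x = 7: rhs = 12, matching y values: none (0 points).
  x = 8: rhs = 12, matching y values: none (0 points).
  x = 9: rhs = 9, matching y values: 3, 14 (2 points).
  x = 10: rhs = 9, matching y values: 3, 14 (2 points).
  x = 11: rhs = 1, matching y values: 1, 16 (2 points).
  x = 12: rhs = 8, matching y values: 5, 12 (2 points).
  x = 13: rhs = 2, matching y values: 6, 11 (2 points).
  x = 14: rhs = 6, matching y values: none (0 points).
  x = 15: rhs = 9, matching y values: 3, 14 (2 points).
  x = 16: rhs = 0, matching y values: 0 (1 points).
Total affine count: 23.
Full point count |E(F_17)| = 23 + 1 = 24.
Hasse bound: |24 − (17+1)| = |6| = 6 ≤ 2√17 ≈ 8.2462 ✓.


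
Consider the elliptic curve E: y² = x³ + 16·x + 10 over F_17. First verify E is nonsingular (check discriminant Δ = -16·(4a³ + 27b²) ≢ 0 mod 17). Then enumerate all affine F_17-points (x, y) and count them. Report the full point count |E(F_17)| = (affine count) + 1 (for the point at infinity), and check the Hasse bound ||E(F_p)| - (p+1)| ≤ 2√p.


Affine points = {(2, 4), (2, 13), (3, 0), (4, 6), (4, 11), (6, 4), (6, 13), (8, 2), (8, 15), (9, 4), (9, 13), (11, 2), (11, 15), (12, 3), (12, 14), (13, 1), (13, 16), (15, 2), (15, 15)}; affine count = 19; |E(F_17)| = 20.

Discriminant check: Δ ∝ 4a³ + 27b² = 4·16³ + 27·10² = 4·4096 + 27·100 ≡ 10 (mod 17). Nonzero ⇒ E is nonsingular.
For each x ∈ F_17, compute rhs = x³ + 16·x + 10 mod 17, then count y ∈ F_17 with y² ≡ rhs.
  x = 0: rhs = 10, matching y values: none (0 points).
  x = 1: rhs = 10, matching y values: none (0 points).
  x = 2: rhs = 16, matching y values: 4, 13 (2 points).
  x = 3: rhs = 0, matching y values: 0 (1 points).
  x = 4: rhs = 2, matching y values: 6, 11 (2 points).
  x = 5: rhs = 11, matching y values: none (0 points).
  x = 6: rhs = 16, matching y values: 4, 13 (2 points).
  x = 7: rhs = 6, matching y values: none (0 points).
  x = 8: rhs = 4, matching y values: 2, 15 (2 points).
  x = 9: rhs = 16, matching y values: 4, 13 (2 points).
  x = 10: rhs = 14, matching y values: none (0 points).
  x = 11: rhs = 4, matching y values: 2, 15 (2 points).
  x = 12: rhs = 9, matching y values: 3, 14 (2 points).
  x = 13: rhs = 1, matching y values: 1, 16 (2 points).
  x = 14: rhs = 3, matching y values: none (0 points).
  x = 15: rhs = 4, matching y values: 2, 15 (2 points).
  x = 16: rhs = 10, matching y values: none (0 points).
Total affine count: 19.
Full point count |E(F_17)| = 19 + 1 = 20.
Hasse bound: |20 − (17+1)| = |2| = 2 ≤ 2√17 ≈ 8.2462 ✓.


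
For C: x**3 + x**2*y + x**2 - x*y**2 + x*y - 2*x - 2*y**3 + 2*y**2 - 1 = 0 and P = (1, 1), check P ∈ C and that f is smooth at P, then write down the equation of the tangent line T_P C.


Tangent line at P: 5*x - 2*y - 3 = 0.

Step 1: f(1, 1) = 0, so P lies on C.
Step 2: partial derivatives
  f_x(x, y) = 3*x**2 + 2*x*y + 2*x - y**2 + y - 2, f_y(x, y) = x**2 - 2*x*y + x - 6*y**2 + 4*y.
  f_x(P) = 5, f_y(P) = -2 (gradient nonzero, so P is smooth).
Step 3: tangent line at P: 5·(x − 1) + -2·(y − 1) = 0.
Expanding: 5*x - 2*y - 3 = 0.


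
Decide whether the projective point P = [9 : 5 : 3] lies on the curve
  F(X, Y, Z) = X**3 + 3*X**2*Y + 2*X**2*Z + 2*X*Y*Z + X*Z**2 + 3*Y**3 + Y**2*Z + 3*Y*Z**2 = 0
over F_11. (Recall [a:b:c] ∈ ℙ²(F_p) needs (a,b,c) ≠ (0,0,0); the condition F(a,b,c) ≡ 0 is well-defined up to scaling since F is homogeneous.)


F(9,5,3) ≡ 0 (mod 11); P is on the curve.

Evaluate F(9, 5, 3) term-by-term (mod 11).
  X**3 ↦ 1·729·1·1 = 729
  3*X**2*Y ↦ 3·81·5·1 = 1215
  2*X**2*Z ↦ 2·81·1·3 = 486
  2*X*Y*Z ↦ 2·9·5·3 = 270
  X*Z**2 ↦ 1·9·1·9 = 81
  3*Y**3 ↦ 3·1·125·1 = 375
  Y**2*Z ↦ 1·1·25·3 = 75
  3*Y*Z**2 ↦ 3·1·5·9 = 135
Sum: F(9, 5, 3) = (729) + (1215) + (486) + (270) + (81) + (375) + (75) + (135) = 3366.
Reducing mod 11: 3366 ≡ 0 (mod 11).
Since F(a, b, c) ≡ 0 (mod 11), P lies on the curve.


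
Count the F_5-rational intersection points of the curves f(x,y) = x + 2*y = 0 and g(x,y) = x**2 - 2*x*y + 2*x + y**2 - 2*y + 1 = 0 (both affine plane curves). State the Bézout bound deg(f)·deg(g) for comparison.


Common zeros: {(1, 2)}; count = 1; Bézout bound = 2.

deg(f) = 1, deg(g) = 2, so Bézout bound = 2.
Scan x ∈ F_5. For each x, list the y ∈ F_5 with f(x, y) ≡ 0 and those with g(x, y) ≡ 0 (mod 5); the common zeros in that column are the intersection.
  x = 0: f ≡ 0 at y ∈ {0}; g ≡ 0 at y ∈ {1}; common: ∅.
  x = 1: f ≡ 0 at y ∈ {2}; g ≡ 0 at y ∈ {2}; common: {2}.
  x = 2: f ≡ 0 at y ∈ {4}; g ≡ 0 at y ∈ {3}; common: ∅.
  x = 3: f ≡ 0 at y ∈ {1}; g ≡ 0 at y ∈ {4}; common: ∅.
  x = 4: f ≡ 0 at y ∈ {3}; g ≡ 0 at y ∈ {0}; common: ∅.
Collecting: common zeros = {(1, 2)}, so the count is 1.
Comparison with the Bézout bound: 1 ≤ 2 = deg(f)·deg(g), as expected for curves with no common component (the affine F_5-count falls short of the bound because intersections may lie at infinity, over extension fields, or carry multiplicity).


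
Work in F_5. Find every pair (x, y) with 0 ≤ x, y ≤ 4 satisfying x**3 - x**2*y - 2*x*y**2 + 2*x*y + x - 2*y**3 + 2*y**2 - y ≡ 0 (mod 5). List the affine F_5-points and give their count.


Affine F_5-points: {(0, 0), (0, 2), (0, 4), (1, 1), (2, 0), (2, 1), (2, 3), (3, 0), (3, 1), (3, 2), (4, 2)}; count = 11.

For each of the 25 pairs (x, y) ∈ F_5², evaluate f(x, y) mod 5. Record the zeros.
  x = 0: [0↦0, 1↦4, 2↦0, 3↦1, 4↦0]  zeros at y ∈ {0, 2, 4}
  x = 1: [0↦2, 1↦0, 2↦1, 3↦3, 4↦4]  zeros at y ∈ {1}
  x = 2: [0↦0, 1↦0, 2↦4, 3↦0, 4↦1]  zeros at y ∈ {0, 1, 3}
  x = 3: [0↦0, 1↦0, 2↦0, 3↦3, 4↦2]  zeros at y ∈ {0, 1, 2}
  x = 4: [0↦3, 1↦1, 2↦0, 3↦3, 4↦3]  zeros at y ∈ {2}
Collecting zeros: affine points = {(0, 0), (0, 2), (0, 4), (1, 1), (2, 0), (2, 1), (2, 3), (3, 0), (3, 1), (3, 2), (4, 2)}.
Total count |C(F_5)_aff| = 11.


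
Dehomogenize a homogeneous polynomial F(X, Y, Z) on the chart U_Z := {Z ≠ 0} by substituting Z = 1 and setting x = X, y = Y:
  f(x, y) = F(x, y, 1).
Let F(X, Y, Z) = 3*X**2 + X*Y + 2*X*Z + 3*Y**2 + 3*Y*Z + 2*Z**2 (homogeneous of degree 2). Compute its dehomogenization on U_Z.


f(x, y) = 3*x**2 + x*y + 2*x + 3*y**2 + 3*y + 2

On U_Z we set Z = 1. Each monomial c·X^i·Y^j·Z^k in F becomes c·x^i·y^j·1^k = c·x^i·y^j.
Substituting Z = 1: F(X, Y, 1) = 3*x**2 + x*y + 2*x + 3*y**2 + 3*y + 2.
Note: deg(f) ≤ deg(F) = 2; strict inequality happens when F is divisible by Z (lost terms).
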